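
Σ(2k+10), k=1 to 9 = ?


Σ(2k+10) = 2·Σk + 10·n
= 2·45 + 10·9
= 90 + 90 = 180

Σ = 180


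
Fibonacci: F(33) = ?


Fibonacci sequence: 1, 1, 2, 3, 5, 8, 13, 21, 34, 55, 89, ...
F(33) = 3524578

F(33) = 3524578


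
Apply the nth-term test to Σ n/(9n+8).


lim(n→∞) n/(9n+8) = 1/9 = 1/9  (divide numerator and denominator by n)
lim aₙ = 1/9 ≠ 0 → series DIVERGES

Diverges (lim aₙ = 1/9 ≠ 0)


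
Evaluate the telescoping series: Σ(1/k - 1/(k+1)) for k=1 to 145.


Telescoping: adjacent terms cancel.
= 1/1 - 1/146
= 1 - 1/146 = 145/146

Sum = 145/146


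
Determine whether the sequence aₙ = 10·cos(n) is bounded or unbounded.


For all n, -1 ≤ cos(n) ≤ 1, so -10 ≤ 10·cos(n) ≤ 10
Lower bound: -10, Upper bound: 10
The sequence IS bounded

Bounded (-10 ≤ aₙ ≤ 10)


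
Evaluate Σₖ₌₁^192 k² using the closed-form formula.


n = 192
n(n+1)(2n+1)/6 = 192×193×385/6
= 14266560/6 = 2377760

Σk² = 2377760


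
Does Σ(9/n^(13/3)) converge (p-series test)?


p-series test: Σ c/n^p converges if p > 1, diverges if p ≤ 1 (constant c > 0 doesn't affect convergence).
p = 13/3
13/3 > 1 → CONVERGES

Converges (p = 13/3 > 1)


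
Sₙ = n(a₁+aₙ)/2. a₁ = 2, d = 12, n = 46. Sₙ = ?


aₙ = 2 + (46-1)×12 = 542
Sₙ = n(a₁+aₙ)/2 = 46×(2+542)/2
= 46×544/2 = 12512

S_46 = 12512


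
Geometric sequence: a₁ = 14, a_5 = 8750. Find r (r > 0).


r^(n-1) = aₙ/a₁
r^4 = 8750/14 = 625
r = 625^(1/4)
= ±5; taking r > 0 gives r = 5

r = 5


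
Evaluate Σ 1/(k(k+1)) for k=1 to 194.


1/(k(k+1)) = 1/k - 1/(k+1) (partial fractions)
Telescoping: Σ = 1 - 1/195 = 194/195

Sum = 194/195


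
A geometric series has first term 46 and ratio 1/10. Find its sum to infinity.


S∞ = a₁/(1-r) = 46/(1 - 1/10)
= 46/(9/10)
= 460/9

S∞ = 460/9


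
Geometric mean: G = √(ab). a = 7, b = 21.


GM = √(7×21) = √147 = 12.1244

GM = 12.1244


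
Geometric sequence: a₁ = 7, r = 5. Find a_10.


aₙ = a₁·r^(n-1)
= 7×5^9
= 7×1953125
= 13671875

a_10 = 13671875


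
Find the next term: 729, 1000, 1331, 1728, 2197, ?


Pattern: perfect cubes: n³
Terms: 729, 1000, 1331, 1728, 2197
Next term = 2744

Next term = 2744


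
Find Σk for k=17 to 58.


Σₖ₌17^58 k = Σₖ₌₁^58 k − Σₖ₌₁^16 k
= 58·59/2 − 16·17/2
= 1711 − 136 = 1575

Σk = 1575


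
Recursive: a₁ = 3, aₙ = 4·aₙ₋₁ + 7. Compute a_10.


Computing step by step:
a_1 = 3
a_2 = 19
a_3 = 83
a_4 = 339
a_5 = 1363
a_6 = 5459
a_7 = 21843
a_8 = 87379
a_9 = 349523
a_10 = 1398099


a_10 = 1398099


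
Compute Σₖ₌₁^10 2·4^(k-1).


Sₙ = 2×(4^10 - 1)/(4 - 1)
= 2×(1048576 - 1)/3
= 2×1048575/3
= 699050

S_10 = 699050


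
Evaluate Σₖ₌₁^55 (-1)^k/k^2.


S = -1 + 1/4 - 1/9 + 1/16 - 1/25 + 1/36 - 1/49 + 1/64 ± ...
= -0.8226
(Full series converges to -π²/12 ≈ -0.8225)

S_55 = -0.8226


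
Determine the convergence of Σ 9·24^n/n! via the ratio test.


aₙ = 9·24^n/n!
a_{n+1}/aₙ = 24^(n+1)/(n+1)! × n!/24^n  (constant 9 cancels)
= 24/(n+1)
L = lim(n→∞) 24/(n+1) = 0
L < 1 → series CONVERGES

Converges (ratio test: L = 0 < 1)


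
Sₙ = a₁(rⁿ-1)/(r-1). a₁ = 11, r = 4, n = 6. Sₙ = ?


Sₙ = 11×(4^6 - 1)/(4 - 1)
= 11×(4096 - 1)/3
= 11×4095/3
= 15015

S_6 = 15015


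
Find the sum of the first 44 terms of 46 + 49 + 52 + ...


aₙ = 46 + (44-1)×3 = 175
Sₙ = n(a₁+aₙ)/2 = 44×(46+175)/2
= 44×221/2 = 4862

S_44 = 4862


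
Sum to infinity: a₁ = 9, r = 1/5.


S∞ = a₁/(1-r) = 9/(1 - 1/5)
= 9/(4/5)
= 45/4

S∞ = 45/4


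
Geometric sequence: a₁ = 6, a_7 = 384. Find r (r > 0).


r^(n-1) = aₙ/a₁
r^6 = 384/6 = 64
r = 64^(1/6)
= ±2; taking r > 0 gives r = 2

r = 2


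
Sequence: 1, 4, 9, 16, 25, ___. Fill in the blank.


Pattern: perfect squares: n²
Terms: 1, 4, 9, 16, 25
Next term = 36

Next term = 36


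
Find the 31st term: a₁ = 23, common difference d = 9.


aₙ = a₁ + (n-1)d
= 23 + (31-1)×9
= 23 + 270
= 293

a_31 = 293


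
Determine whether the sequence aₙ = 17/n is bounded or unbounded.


a₁ = 17, a₂ = 17/2, a₃ = 17/3, ...
0 < aₙ ≤ 17 for all n ≥ 1
Lower bound: 0, Upper bound: 17
The sequence IS bounded

Bounded (0 < aₙ ≤ 17)


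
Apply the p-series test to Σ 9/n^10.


p-series test: Σ c/n^p converges if p > 1, diverges if p ≤ 1 (constant c > 0 doesn't affect convergence).
p = 10
10 > 1 → CONVERGES

Converges (p = 10 > 1)


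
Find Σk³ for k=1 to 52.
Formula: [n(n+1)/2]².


n(n+1)/2 = 52×53/2 = 1378
Σk³ = 1378² = 1898884

Σk³ = 1898884


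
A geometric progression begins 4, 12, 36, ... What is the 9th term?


aₙ = a₁·r^(n-1)
= 4×3^8
= 4×6561
= 26244

a_9 = 26244


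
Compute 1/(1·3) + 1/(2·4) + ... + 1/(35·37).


1/(k(k+2)) = (1/2)·(1/k - 1/(k+2)) (partial fractions)
Telescoping: Σ = (1/2)·(1 + 1/2 - 1/36 - 1/37) = 1925/2664

Sum = 1925/2664


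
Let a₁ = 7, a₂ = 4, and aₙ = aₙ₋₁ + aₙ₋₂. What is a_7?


Computing iteratively: 7, 4, 11, 15, 26, 41, 67
a_7 = 67

a_7 = 67


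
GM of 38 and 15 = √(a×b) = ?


GM = √(38×15) = √570 = 23.8747

GM = 23.8747


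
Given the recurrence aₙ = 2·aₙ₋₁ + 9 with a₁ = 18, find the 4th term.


Computing step by step:
a_1 = 18
a_2 = 45
a_3 = 99
a_4 = 207


a_4 = 207


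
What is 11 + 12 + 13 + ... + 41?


Σₖ₌11^41 k = Σₖ₌₁^41 k − Σₖ₌₁^10 k
= 41·42/2 − 10·11/2
= 861 − 55 = 806

Σk = 806


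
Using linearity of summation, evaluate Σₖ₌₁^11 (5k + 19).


Σ(5k+19) = 5·Σk + 19·n
= 5·66 + 19·11
= 330 + 209 = 539

Σ = 539


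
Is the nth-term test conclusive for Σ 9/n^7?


lim(n→∞) 9/n^7 = 0
lim aₙ = 0 → nth-term test is INCONCLUSIVE
(Need other tests; this is actually a convergent p-series with p=7 > 1)

Inconclusive (lim aₙ = 0; need another test)


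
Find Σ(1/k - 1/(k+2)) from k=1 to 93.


Telescoping with gap 2: two head and two tail terms survive.
= (1 + 1/2) - (1/94 + 1/95)
= 3/2 - 1/94 - 1/95 = 6603/4465

Sum = 6603/4465


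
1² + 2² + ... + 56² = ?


n = 56
n(n+1)(2n+1)/6 = 56×57×113/6
= 360696/6 = 60116

Σk² = 60116


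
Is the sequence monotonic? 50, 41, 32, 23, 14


Differences: -9, -9, -9, -9
All differences < 0 → strictly DECREASING

Monotonically decreasing


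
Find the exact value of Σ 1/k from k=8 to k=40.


Σₖ₌8^40 1/k = 1/8 + 1/9 + 1/10 + ... + 1/40
= 116967587024539/69388720221600
≈ 1.6857

Sum = 116967587024539/69388720221600 ≈ 1.6857


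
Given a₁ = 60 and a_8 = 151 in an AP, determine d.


d = (aₙ - a₁)/(n-1)
= (151 - 60)/(8-1)
= 91/7 = 13

d = 13


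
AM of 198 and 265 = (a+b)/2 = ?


AM = (198 + 265)/2 = 463/2 = 231.5

AM = 231.5


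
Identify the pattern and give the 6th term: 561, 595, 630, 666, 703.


Pattern: triangular numbers: n(n+1)/2
Terms: 561, 595, 630, 666, 703
Next term = 741

Next term = 741


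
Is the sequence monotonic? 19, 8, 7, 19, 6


Differences: -11, -1, 12, -13
Difference at position 3 is +12 (> 0) but position 1 is -11 (< 0) — sequence both rises and falls
→ NOT monotonic

Not monotonic


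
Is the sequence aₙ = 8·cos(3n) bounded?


For all n, -1 ≤ cos(3n) ≤ 1, so -8 ≤ 8·cos(3n) ≤ 8
Lower bound: -8, Upper bound: 8
The sequence IS bounded

Bounded (-8 ≤ aₙ ≤ 8)


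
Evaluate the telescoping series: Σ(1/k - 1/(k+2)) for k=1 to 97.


Telescoping with gap 2: two head and two tail terms survive.
= (1 + 1/2) - (1/98 + 1/99)
= 3/2 - 1/98 - 1/99 = 7178/4851

Sum = 7178/4851


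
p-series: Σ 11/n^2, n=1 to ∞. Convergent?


p-series test: Σ c/n^p converges if p > 1, diverges if p ≤ 1 (constant c > 0 doesn't affect convergence).
p = 2
2 > 1 → CONVERGES

Converges (p = 2 > 1)


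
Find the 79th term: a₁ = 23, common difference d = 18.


aₙ = a₁ + (n-1)d
= 23 + (79-1)×18
= 23 + 1404
= 1427

a_79 = 1427


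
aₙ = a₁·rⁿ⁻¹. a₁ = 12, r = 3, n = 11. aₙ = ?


aₙ = a₁·r^(n-1)
= 12×3^10
= 12×59049
= 708588

a_11 = 708588


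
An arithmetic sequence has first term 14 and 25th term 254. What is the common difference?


d = (aₙ - a₁)/(n-1)
= (254 - 14)/(25-1)
= 240/24 = 10

d = 10


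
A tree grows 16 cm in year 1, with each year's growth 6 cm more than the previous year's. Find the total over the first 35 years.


aₙ = 16 + (35-1)×6 = 220
Sₙ = n(a₁+aₙ)/2 = 35×(16+220)/2
= 35×236/2 = 4130

S_35 = 4130


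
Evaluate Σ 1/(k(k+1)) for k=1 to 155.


1/(k(k+1)) = 1/k - 1/(k+1) (partial fractions)
Telescoping: Σ = 1 - 1/156 = 155/156

Sum = 155/156


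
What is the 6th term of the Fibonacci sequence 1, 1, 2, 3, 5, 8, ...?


Fibonacci sequence: 1, 1, 2, 3, 5, 8
F(6) = 8

F(6) = 8


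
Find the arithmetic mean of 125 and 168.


AM = (125 + 168)/2 = 293/2 = 146.5

AM = 146.5


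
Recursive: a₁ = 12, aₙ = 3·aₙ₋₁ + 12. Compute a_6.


Computing step by step:
a_1 = 12
a_2 = 48
a_3 = 156
a_4 = 480
a_5 = 1452
a_6 = 4368


a_6 = 4368


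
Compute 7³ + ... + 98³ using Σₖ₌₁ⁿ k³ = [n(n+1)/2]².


Σₖ₌7^98 k³ = [98·99/2]² − [6·7/2]²
= 23532201 − 441 = 23531760

Σk³ = 23531760


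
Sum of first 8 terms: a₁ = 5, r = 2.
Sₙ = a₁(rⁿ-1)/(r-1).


Sₙ = 5×(2^8 - 1)/(2 - 1)
= 5×(256 - 1)/1
= 5×255/1
= 1275

S_8 = 1275


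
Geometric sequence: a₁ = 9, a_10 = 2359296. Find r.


r^(n-1) = aₙ/a₁
r^9 = 2359296/9 = 262144
r = 262144^(1/9)
= 4

r = 4


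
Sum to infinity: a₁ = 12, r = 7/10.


S∞ = a₁/(1-r) = 12/(1 - 7/10)
= 12/(3/10)
= 40

S∞ = 40


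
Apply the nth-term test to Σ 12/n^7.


lim(n→∞) 12/n^7 = 0
lim aₙ = 0 → nth-term test is INCONCLUSIVE
(Need other tests; this is actually a convergent p-series with p=7 > 1)

Inconclusive (lim aₙ = 0; need another test)


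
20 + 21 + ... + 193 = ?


Σₖ₌20^193 k = Σₖ₌₁^193 k − Σₖ₌₁^19 k
= 193·194/2 − 19·20/2
= 18721 − 190 = 18531

Σk = 18531


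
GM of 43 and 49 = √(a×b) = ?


GM = √(43×49) = √2107 = 45.9021

GM = 45.9021


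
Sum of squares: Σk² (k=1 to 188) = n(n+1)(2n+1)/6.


n = 188
n(n+1)(2n+1)/6 = 188×189×377/6
= 13395564/6 = 2232594

Σk² = 2232594


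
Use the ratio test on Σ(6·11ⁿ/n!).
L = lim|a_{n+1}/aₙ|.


aₙ = 6·11^n/n!
a_{n+1}/aₙ = 11^(n+1)/(n+1)! × n!/11^n  (constant 6 cancels)
= 11/(n+1)
L = lim(n→∞) 11/(n+1) = 0
L < 1 → series CONVERGES

Converges (ratio test: L = 0 < 1)


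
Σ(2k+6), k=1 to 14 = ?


Σ(2k+6) = 2·Σk + 6·n
= 2·105 + 6·14
= 210 + 84 = 294

Σ = 294


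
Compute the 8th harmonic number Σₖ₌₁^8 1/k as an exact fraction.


H_8 = 1/1 + 1/2 + 1/3 + 1/4 + 1/5 + 1/6 + 1/7 + 1/8
= 761/280
≈ 2.7179

H_8 = 761/280 ≈ 2.7179


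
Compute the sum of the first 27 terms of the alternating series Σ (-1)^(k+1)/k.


S = 1 - 1/2 + 1/3 - 1/4 + 1/5 - 1/6 + 1/7 - 1/8 ± ...
= 0.7113
(Full series converges to +ln(2) ≈ +0.6931)

S_27 = 0.7113


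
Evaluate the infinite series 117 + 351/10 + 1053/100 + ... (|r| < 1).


S∞ = a₁/(1-r) = 117/(1 - 3/10)
= 117/(7/10)
= 1170/7

S∞ = 1170/7


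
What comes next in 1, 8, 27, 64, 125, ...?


Pattern: perfect cubes: n³
Terms: 1, 8, 27, 64, 125
Next term = 216

Next term = 216


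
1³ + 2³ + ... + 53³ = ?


n(n+1)/2 = 53×54/2 = 1431
Σk³ = 1431² = 2047761

Σk³ = 2047761


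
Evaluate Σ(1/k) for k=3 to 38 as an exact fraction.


Σₖ₌3^38 1/k = 1/3 + 1/4 + 1/5 + ... + 1/38
= 1324999407147433/485721041551200
≈ 2.7279

Sum = 1324999407147433/485721041551200 ≈ 2.7279


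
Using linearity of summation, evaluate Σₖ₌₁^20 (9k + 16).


Σ(9k+16) = 9·Σk + 16·n
= 9·210 + 16·20
= 1890 + 320 = 2210

Σ = 2210


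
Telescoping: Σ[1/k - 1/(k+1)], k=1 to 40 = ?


Telescoping: adjacent terms cancel.
= 1/1 - 1/41
= 1 - 1/41 = 40/41

Sum = 40/41


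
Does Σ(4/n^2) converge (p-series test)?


p-series test: Σ c/n^p converges if p > 1, diverges if p ≤ 1 (constant c > 0 doesn't affect convergence).
p = 2
2 > 1 → CONVERGES

Converges (p = 2 > 1)


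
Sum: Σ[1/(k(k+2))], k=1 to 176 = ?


1/(k(k+2)) = (1/2)·(1/k - 1/(k+2)) (partial fractions)
Telescoping: Σ = (1/2)·(1 + 1/2 - 1/177 - 1/178) = 11726/15753

Sum = 11726/15753


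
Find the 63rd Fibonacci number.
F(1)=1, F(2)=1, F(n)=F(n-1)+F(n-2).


Fibonacci sequence: 1, 1, 2, 3, 5, 8, 13, 21, 34, 55, 89, ...
F(63) = 6557470319842

F(63) = 6557470319842


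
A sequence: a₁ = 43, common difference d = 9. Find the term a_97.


aₙ = a₁ + (n-1)d
= 43 + (97-1)×9
= 43 + 864
= 907

a_97 = 907


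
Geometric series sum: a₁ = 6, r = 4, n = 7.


Sₙ = 6×(4^7 - 1)/(4 - 1)
= 6×(16384 - 1)/3
= 6×16383/3
= 32766

S_7 = 32766


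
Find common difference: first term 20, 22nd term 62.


d = (aₙ - a₁)/(n-1)
= (62 - 20)/(22-1)
= 42/21 = 2

d = 2


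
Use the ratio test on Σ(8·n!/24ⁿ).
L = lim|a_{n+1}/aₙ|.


aₙ = 8·n!/24^n
a_{n+1}/aₙ = (n+1)!/24^(n+1) × 24^n/n!  (constant 8 cancels)
= (n+1)/24
L = lim(n→∞) (n+1)/24 = ∞
L > 1 → series DIVERGES

Diverges (ratio test: L = ∞ > 1)


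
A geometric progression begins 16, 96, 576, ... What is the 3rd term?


aₙ = a₁·r^(n-1)
= 16×6^2
= 16×36
= 576

a_3 = 576


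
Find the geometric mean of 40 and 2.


GM = √(40×2) = √80 = 8.9443

GM = 8.9443


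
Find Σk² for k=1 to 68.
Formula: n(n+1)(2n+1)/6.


n = 68
n(n+1)(2n+1)/6 = 68×69×137/6
= 642804/6 = 107134

Σk² = 107134


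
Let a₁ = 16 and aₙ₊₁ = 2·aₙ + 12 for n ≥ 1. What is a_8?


Computing step by step:
a_1 = 16
a_2 = 44
a_3 = 100
a_4 = 212
a_5 = 436
a_6 = 884
a_7 = 1780
a_8 = 3572


a_8 = 3572


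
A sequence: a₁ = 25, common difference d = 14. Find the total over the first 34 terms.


aₙ = 25 + (34-1)×14 = 487
Sₙ = n(a₁+aₙ)/2 = 34×(25+487)/2
= 34×512/2 = 8704

S_34 = 8704


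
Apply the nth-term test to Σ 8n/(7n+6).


lim(n→∞) 8n/(7n+6) = 8/7 = 8/7  (divide numerator and denominator by n)
lim aₙ = 8/7 ≠ 0 → series DIVERGES

Diverges (lim aₙ = 8/7 ≠ 0)


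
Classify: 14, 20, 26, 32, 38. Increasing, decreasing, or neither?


Differences: 6, 6, 6, 6
All differences > 0 → strictly INCREASING

Monotonically increasing


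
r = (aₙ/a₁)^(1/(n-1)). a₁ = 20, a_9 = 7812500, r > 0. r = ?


r^(n-1) = aₙ/a₁
r^8 = 7812500/20 = 390625
r = 390625^(1/8)
= ±5; taking r > 0 gives r = 5

r = 5


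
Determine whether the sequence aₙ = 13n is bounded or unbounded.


aₙ = 13n → as n→∞, aₙ→∞
No finite upper bound exists
The sequence is UNBOUNDED

Unbounded (aₙ → ∞ as n → ∞)


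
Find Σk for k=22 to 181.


Σₖ₌22^181 k = Σₖ₌₁^181 k − Σₖ₌₁^21 k
= 181·182/2 − 21·22/2
= 16471 − 231 = 16240

Σk = 16240


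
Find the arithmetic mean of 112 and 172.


AM = (112 + 172)/2 = 284/2 = 142

AM = 142


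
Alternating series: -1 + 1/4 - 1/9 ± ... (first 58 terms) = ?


S = -1 + 1/4 - 1/9 + 1/16 - 1/25 + 1/36 - 1/49 + 1/64 ± ...
= -0.8223
(Full series converges to -π²/12 ≈ -0.8225)

S_58 = -0.8223


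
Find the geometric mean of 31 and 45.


GM = √(31×45) = √1395 = 37.3497

GM = 37.3497


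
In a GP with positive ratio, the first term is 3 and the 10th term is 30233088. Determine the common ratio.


r^(n-1) = aₙ/a₁
r^9 = 30233088/3 = 10077696
r = 10077696^(1/9)
= 6

r = 6


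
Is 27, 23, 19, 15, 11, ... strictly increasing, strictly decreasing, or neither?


Differences: -4, -4, -4, -4
All differences < 0 → strictly DECREASING

Monotonically decreasing


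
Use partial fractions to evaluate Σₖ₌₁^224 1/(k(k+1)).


1/(k(k+1)) = 1/k - 1/(k+1) (partial fractions)
Telescoping: Σ = 1 - 1/225 = 224/225

Sum = 224/225


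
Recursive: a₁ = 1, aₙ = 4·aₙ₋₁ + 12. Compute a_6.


Computing step by step:
a_1 = 1
a_2 = 16
a_3 = 76
a_4 = 316
a_5 = 1276
a_6 = 5116


a_6 = 5116


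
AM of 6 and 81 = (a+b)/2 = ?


AM = (6 + 81)/2 = 87/2 = 43.5

AM = 43.5


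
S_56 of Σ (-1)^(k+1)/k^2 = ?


S = 1 - 1/4 + 1/9 - 1/16 + 1/25 - 1/36 + 1/49 - 1/64 ± ...
= 0.8223
(Full series converges to +π²/12 ≈ +0.8225)

S_56 = 0.8223


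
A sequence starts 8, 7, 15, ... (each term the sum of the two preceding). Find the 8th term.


Computing iteratively: 8, 7, 15, 22, 37, 59, 96, 155
a_8 = 155

a_8 = 155


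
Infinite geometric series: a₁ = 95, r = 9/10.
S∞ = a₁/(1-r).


S∞ = a₁/(1-r) = 95/(1 - 9/10)
= 95/(1/10)
= 950

S∞ = 950


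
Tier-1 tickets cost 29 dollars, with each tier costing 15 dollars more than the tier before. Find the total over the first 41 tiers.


aₙ = 29 + (41-1)×15 = 629
Sₙ = n(a₁+aₙ)/2 = 41×(29+629)/2
= 41×658/2 = 13489

S_41 = 13489


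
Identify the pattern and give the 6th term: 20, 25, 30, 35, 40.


Pattern: arithmetic (d=5)
Terms: 20, 25, 30, 35, 40
Next term = 45

Next term = 45


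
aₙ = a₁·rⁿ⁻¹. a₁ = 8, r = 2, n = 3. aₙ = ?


aₙ = a₁·r^(n-1)
= 8×2^2
= 8×4
= 32

a_3 = 32


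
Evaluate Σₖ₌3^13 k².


Σₖ₌3^13 k² = Σₖ₌₁^13 k² − Σₖ₌₁^2 k²
= 13·14·27/6 − 2·3·5/6
= 819 − 5 = 814

Σk² = 814


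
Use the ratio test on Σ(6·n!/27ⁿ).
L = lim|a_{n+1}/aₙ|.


aₙ = 6·n!/27^n
a_{n+1}/aₙ = (n+1)!/27^(n+1) × 27^n/n!  (constant 6 cancels)
= (n+1)/27
L = lim(n→∞) (n+1)/27 = ∞
L > 1 → series DIVERGES

Diverges (ratio test: L = ∞ > 1)


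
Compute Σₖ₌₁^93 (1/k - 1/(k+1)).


Telescoping: adjacent terms cancel.
= 1/1 - 1/94
= 1 - 1/94 = 93/94

Sum = 93/94


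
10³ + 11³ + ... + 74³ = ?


Σₖ₌10^74 k³ = [74·75/2]² − [9·10/2]²
= 7700625 − 2025 = 7698600

Σk³ = 7698600


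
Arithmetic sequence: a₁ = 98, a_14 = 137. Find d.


d = (aₙ - a₁)/(n-1)
= (137 - 98)/(14-1)
= 39/13 = 3

d = 3


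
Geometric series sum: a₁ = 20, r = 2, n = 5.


Sₙ = 20×(2^5 - 1)/(2 - 1)
= 20×(32 - 1)/1
= 20×31/1
= 620

S_5 = 620


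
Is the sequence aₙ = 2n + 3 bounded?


aₙ = 2n + 3 → as n→∞, aₙ→∞
No finite upper bound exists
The sequence is UNBOUNDED

Unbounded (aₙ → ∞ as n → ∞)


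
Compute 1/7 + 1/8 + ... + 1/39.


Σₖ₌7^39 1/k = 1/7 + 1/8 + 1/9 + ... + 1/39
= 876018803354593/485721041551200
≈ 1.8035

Sum = 876018803354593/485721041551200 ≈ 1.8035


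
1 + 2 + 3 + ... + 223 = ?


n(n+1)/2 = 223×224/2 = 49952/2 = 24976

Σk = 24976


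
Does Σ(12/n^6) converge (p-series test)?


p-series test: Σ c/n^p converges if p > 1, diverges if p ≤ 1 (constant c > 0 doesn't affect convergence).
p = 6
6 > 1 → CONVERGES

Converges (p = 6 > 1)


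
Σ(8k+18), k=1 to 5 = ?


Σ(8k+18) = 8·Σk + 18·n
= 8·15 + 18·5
= 120 + 90 = 210

Σ = 210


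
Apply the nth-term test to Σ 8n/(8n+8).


lim(n→∞) 8n/(8n+8) = 8/8 = 1  (divide numerator and denominator by n)
lim aₙ = 1 ≠ 0 → series DIVERGES

Diverges (lim aₙ = 1 ≠ 0)


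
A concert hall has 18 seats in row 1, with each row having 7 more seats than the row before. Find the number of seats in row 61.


aₙ = a₁ + (n-1)d
= 18 + (61-1)×7
= 18 + 420
= 438

a_61 = 438


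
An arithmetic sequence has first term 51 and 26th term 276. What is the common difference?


d = (aₙ - a₁)/(n-1)
= (276 - 51)/(26-1)
= 225/25 = 9

d = 9


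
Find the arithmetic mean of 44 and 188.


AM = (44 + 188)/2 = 232/2 = 116

AM = 116


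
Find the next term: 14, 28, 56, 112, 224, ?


Pattern: geometric (r=2)
Terms: 14, 28, 56, 112, 224
Next term = 448

Next term = 448


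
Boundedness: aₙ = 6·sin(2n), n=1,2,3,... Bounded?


For all n, -1 ≤ sin(2n) ≤ 1, so -6 ≤ 6·sin(2n) ≤ 6
Lower bound: -6, Upper bound: 6
The sequence IS bounded

Bounded (-6 ≤ aₙ ≤ 6)


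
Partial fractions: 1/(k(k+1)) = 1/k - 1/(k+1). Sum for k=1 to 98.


1/(k(k+1)) = 1/k - 1/(k+1) (partial fractions)
Telescoping: Σ = 1 - 1/99 = 98/99

Sum = 98/99


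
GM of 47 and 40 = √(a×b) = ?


GM = √(47×40) = √1880 = 43.359

GM = 43.359


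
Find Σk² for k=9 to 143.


Σₖ₌9^143 k² = Σₖ₌₁^143 k² − Σₖ₌₁^8 k²
= 143·144·287/6 − 8·9·17/6
= 984984 − 204 = 984780

Σk² = 984780


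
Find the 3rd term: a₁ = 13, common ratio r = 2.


aₙ = a₁·r^(n-1)
= 13×2^2
= 13×4
= 52

a_3 = 52


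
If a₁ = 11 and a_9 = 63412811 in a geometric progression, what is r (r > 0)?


r^(n-1) = aₙ/a₁
r^8 = 63412811/11 = 5764801
r = 5764801^(1/8)
= ±7; taking r > 0 gives r = 7

r = 7


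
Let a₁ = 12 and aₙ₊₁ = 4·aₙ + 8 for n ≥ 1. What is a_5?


Computing step by step:
a_1 = 12
a_2 = 56
a_3 = 232
a_4 = 936
a_5 = 3752


a_5 = 3752


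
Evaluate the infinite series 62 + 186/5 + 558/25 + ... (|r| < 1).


S∞ = a₁/(1-r) = 62/(1 - 3/5)
= 62/(2/5)
= 155

S∞ = 155


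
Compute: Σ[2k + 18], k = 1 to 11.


Σ(2k+18) = 2·Σk + 18·n
= 2·66 + 18·11
= 132 + 198 = 330

Σ = 330


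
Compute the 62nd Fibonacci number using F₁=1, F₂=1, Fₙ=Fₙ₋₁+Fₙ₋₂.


Fibonacci sequence: 1, 1, 2, 3, 5, 8, 13, 21, 34, 55, 89, ...
F(62) = 4052739537881

F(62) = 4052739537881


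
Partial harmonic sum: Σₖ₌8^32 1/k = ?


Σₖ₌8^32 1/k = 1/8 + 1/9 + 1/10 + ... + 1/32
= 211643342048519/144403552893600
≈ 1.4656

Sum = 211643342048519/144403552893600 ≈ 1.4656


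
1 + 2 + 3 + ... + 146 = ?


n(n+1)/2 = 146×147/2 = 21462/2 = 10731

Σk = 10731


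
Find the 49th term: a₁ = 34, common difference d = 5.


aₙ = a₁ + (n-1)d
= 34 + (49-1)×5
= 34 + 240
= 274

a_49 = 274


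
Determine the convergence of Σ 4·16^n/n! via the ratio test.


aₙ = 4·16^n/n!
a_{n+1}/aₙ = 16^(n+1)/(n+1)! × n!/16^n  (constant 4 cancels)
= 16/(n+1)
L = lim(n→∞) 16/(n+1) = 0
L < 1 → series CONVERGES

Converges (ratio test: L = 0 < 1)


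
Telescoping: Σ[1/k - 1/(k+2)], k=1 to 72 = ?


Telescoping with gap 2: two head and two tail terms survive.
= (1 + 1/2) - (1/73 + 1/74)
= 3/2 - 1/73 - 1/74 = 3978/2701

Sum = 3978/2701


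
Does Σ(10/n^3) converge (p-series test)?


p-series test: Σ c/n^p converges if p > 1, diverges if p ≤ 1 (constant c > 0 doesn't affect convergence).
p = 3
3 > 1 → CONVERGES

Converges (p = 3 > 1)


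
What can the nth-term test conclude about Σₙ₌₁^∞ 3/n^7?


lim(n→∞) 3/n^7 = 0
lim aₙ = 0 → nth-term test is INCONCLUSIVE
(Need other tests; this is actually a convergent p-series with p=7 > 1)

Inconclusive (lim aₙ = 0; need another test)


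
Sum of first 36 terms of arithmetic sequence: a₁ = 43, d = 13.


aₙ = 43 + (36-1)×13 = 498
Sₙ = n(a₁+aₙ)/2 = 36×(43+498)/2
= 36×541/2 = 9738

S_36 = 9738


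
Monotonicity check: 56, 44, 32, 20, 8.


Differences: -12, -12, -12, -12
All differences < 0 → strictly DECREASING

Monotonically decreasing


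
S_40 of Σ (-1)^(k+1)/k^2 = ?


S = 1 - 1/4 + 1/9 - 1/16 + 1/25 - 1/36 + 1/49 - 1/64 ± ...
= 0.8222
(Full series converges to +π²/12 ≈ +0.8225)

S_40 = 0.8222


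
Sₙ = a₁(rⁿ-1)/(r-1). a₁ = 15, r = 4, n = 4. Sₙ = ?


Sₙ = 15×(4^4 - 1)/(4 - 1)
= 15×(256 - 1)/3
= 15×255/3
= 1275

S_4 = 1275


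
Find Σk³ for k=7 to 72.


Σₖ₌7^72 k³ = [72·73/2]² − [6·7/2]²
= 6906384 − 441 = 6905943

Σk³ = 6905943


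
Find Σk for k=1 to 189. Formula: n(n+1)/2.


n(n+1)/2 = 189×190/2 = 35910/2 = 17955

Σk = 17955


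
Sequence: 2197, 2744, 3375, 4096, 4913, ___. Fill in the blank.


Pattern: perfect cubes: n³
Terms: 2197, 2744, 3375, 4096, 4913
Next term = 5832

Next term = 5832


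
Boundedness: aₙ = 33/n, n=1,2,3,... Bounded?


a₁ = 33, a₂ = 33/2, a₃ = 33/3, ...
0 < aₙ ≤ 33 for all n ≥ 1
Lower bound: 0, Upper bound: 33
The sequence IS bounded

Bounded (0 < aₙ ≤ 33)


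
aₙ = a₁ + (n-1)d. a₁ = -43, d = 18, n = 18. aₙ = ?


aₙ = a₁ + (n-1)d
= -43 + (18-1)×18
= -43 + 306
= 263

a_18 = 263


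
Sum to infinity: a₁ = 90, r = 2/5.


S∞ = a₁/(1-r) = 90/(1 - 2/5)
= 90/(3/5)
= 150

S∞ = 150


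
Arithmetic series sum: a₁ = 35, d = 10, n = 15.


aₙ = 35 + (15-1)×10 = 175
Sₙ = n(a₁+aₙ)/2 = 15×(35+175)/2
= 15×210/2 = 1575

S_15 = 1575


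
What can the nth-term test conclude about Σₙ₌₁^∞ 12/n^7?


lim(n→∞) 12/n^7 = 0
lim aₙ = 0 → nth-term test is INCONCLUSIVE
(Need other tests; this is actually a convergent p-series with p=7 > 1)

Inconclusive (lim aₙ = 0; need another test)


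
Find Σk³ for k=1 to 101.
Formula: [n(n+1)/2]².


n(n+1)/2 = 101×102/2 = 5151
Σk³ = 5151² = 26532801

Σk³ = 26532801


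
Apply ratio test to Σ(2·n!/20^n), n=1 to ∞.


aₙ = 2·n!/20^n
a_{n+1}/aₙ = (n+1)!/20^(n+1) × 20^n/n!  (constant 2 cancels)
= (n+1)/20
L = lim(n→∞) (n+1)/20 = ∞
L > 1 → series DIVERGES

Diverges (ratio test: L = ∞ > 1)


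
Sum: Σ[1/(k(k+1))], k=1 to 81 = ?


1/(k(k+1)) = 1/k - 1/(k+1) (partial fractions)
Telescoping: Σ = 1 - 1/82 = 81/82

Sum = 81/82


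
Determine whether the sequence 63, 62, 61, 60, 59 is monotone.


Differences: -1, -1, -1, -1
All differences < 0 → strictly DECREASING

Monotonically decreasing


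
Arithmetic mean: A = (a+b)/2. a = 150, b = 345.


AM = (150 + 345)/2 = 495/2 = 247.5

AM = 247.5


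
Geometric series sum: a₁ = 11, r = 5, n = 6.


Sₙ = 11×(5^6 - 1)/(5 - 1)
= 11×(15625 - 1)/4
= 11×15624/4
= 42966

S_6 = 42966


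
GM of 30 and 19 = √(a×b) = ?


GM = √(30×19) = √570 = 23.8747

GM = 23.8747


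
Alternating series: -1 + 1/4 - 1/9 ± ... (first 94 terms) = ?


S = -1 + 1/4 - 1/9 + 1/16 - 1/25 + 1/36 - 1/49 + 1/64 ± ...
= -0.8224
(Full series converges to -π²/12 ≈ -0.8225)

S_94 = -0.8224


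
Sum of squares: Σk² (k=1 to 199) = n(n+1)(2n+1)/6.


n = 199
n(n+1)(2n+1)/6 = 199×200×399/6
= 15880200/6 = 2646700

Σk² = 2646700


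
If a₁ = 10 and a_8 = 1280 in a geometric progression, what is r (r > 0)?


r^(n-1) = aₙ/a₁
r^7 = 1280/10 = 128
r = 128^(1/7)
= 2

r = 2


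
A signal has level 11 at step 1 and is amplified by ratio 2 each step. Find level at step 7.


aₙ = a₁·r^(n-1)
= 11×2^6
= 11×64
= 704

a_7 = 704


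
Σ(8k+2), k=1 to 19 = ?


Σ(8k+2) = 8·Σk + 2·n
= 8·190 + 2·19
= 1520 + 38 = 1558

Σ = 1558


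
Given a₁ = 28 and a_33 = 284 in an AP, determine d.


d = (aₙ - a₁)/(n-1)
= (284 - 28)/(33-1)
= 256/32 = 8

d = 8


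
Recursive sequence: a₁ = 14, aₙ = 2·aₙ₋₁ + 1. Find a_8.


Computing step by step:
a_1 = 14
a_2 = 29
a_3 = 59
a_4 = 119
a_5 = 239
a_6 = 479
a_7 = 959
a_8 = 1919


a_8 = 1919


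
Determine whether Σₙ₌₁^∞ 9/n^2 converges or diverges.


p-series test: Σ c/n^p converges if p > 1, diverges if p ≤ 1 (constant c > 0 doesn't affect convergence).
p = 2
2 > 1 → CONVERGES

Converges (p = 2 > 1)


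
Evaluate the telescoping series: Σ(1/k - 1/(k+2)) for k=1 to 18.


Telescoping with gap 2: two head and two tail terms survive.
= (1 + 1/2) - (1/19 + 1/20)
= 3/2 - 1/19 - 1/20 = 531/380

Sum = 531/380


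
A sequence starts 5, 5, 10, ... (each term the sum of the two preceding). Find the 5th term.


Computing iteratively: 5, 5, 10, 15, 25
a_5 = 25

a_5 = 25


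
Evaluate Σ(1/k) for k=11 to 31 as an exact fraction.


Σₖ₌11^31 1/k = 1/11 + 1/12 + 1/13 + ... + 1/31
= 79297546204567/72201776446800
≈ 1.0983

Sum = 79297546204567/72201776446800 ≈ 1.0983


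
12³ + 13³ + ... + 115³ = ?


Σₖ₌12^115 k³ = [115·116/2]² − [11·12/2]²
= 44488900 − 4356 = 44484544

Σk³ = 44484544


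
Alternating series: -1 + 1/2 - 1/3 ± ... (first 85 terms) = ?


S = -1 + 1/2 - 1/3 + 1/4 - 1/5 + 1/6 - 1/7 + 1/8 ± ...
= -0.699
(Full series converges to -ln(2) ≈ -0.6931)

S_85 = -0.699


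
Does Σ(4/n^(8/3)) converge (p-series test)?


p-series test: Σ c/n^p converges if p > 1, diverges if p ≤ 1 (constant c > 0 doesn't affect convergence).
p = 8/3
8/3 > 1 → CONVERGES

Converges (p = 8/3 > 1)


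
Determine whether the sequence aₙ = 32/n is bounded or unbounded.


a₁ = 32, a₂ = 32/2, a₃ = 32/3, ...
0 < aₙ ≤ 32 for all n ≥ 1
Lower bound: 0, Upper bound: 32
The sequence IS bounded

Bounded (0 < aₙ ≤ 32)


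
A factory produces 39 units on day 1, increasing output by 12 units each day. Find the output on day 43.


aₙ = a₁ + (n-1)d
= 39 + (43-1)×12
= 39 + 504
= 543

a_43 = 543


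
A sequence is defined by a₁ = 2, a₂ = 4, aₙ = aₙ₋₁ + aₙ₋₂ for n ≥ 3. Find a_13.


Computing iteratively: 2, 4, 6, 10, 16, 26, 42, 68, 110, 178, 288, 466, ...
a_13 = 754

a_13 = 754


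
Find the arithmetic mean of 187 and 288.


AM = (187 + 288)/2 = 475/2 = 237.5

AM = 237.5


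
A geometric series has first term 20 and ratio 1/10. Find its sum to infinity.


S∞ = a₁/(1-r) = 20/(1 - 1/10)
= 20/(9/10)
= 200/9

S∞ = 200/9


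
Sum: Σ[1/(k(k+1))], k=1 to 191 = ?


1/(k(k+1)) = 1/k - 1/(k+1) (partial fractions)
Telescoping: Σ = 1 - 1/192 = 191/192

Sum = 191/192


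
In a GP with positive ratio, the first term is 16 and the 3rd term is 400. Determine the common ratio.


r^(n-1) = aₙ/a₁
r^2 = 400/16 = 25
r = 25^(1/2)
= ±5; taking r > 0 gives r = 5

r = 5


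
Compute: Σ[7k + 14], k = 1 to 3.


Σ(7k+14) = 7·Σk + 14·n
= 7·6 + 14·3
= 42 + 42 = 84

Σ = 84


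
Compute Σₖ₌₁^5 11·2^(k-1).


Sₙ = 11×(2^5 - 1)/(2 - 1)
= 11×(32 - 1)/1
= 11×31/1
= 341

S_5 = 341


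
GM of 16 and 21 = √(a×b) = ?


GM = √(16×21) = √336 = 18.3303

GM = 18.3303


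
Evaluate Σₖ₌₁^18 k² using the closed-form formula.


n = 18
n(n+1)(2n+1)/6 = 18×19×37/6
= 12654/6 = 2109

Σk² = 2109


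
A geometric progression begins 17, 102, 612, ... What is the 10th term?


aₙ = a₁·r^(n-1)
= 17×6^9
= 17×10077696
= 171320832

a_10 = 171320832


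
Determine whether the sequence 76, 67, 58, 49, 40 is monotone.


Differences: -9, -9, -9, -9
All differences < 0 → strictly DECREASING

Monotonically decreasing


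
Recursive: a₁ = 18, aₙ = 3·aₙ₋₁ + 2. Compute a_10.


Computing step by step:
a_1 = 18
a_2 = 56
a_3 = 170
a_4 = 512
a_5 = 1538
a_6 = 4616
a_7 = 13850
a_8 = 41552
a_9 = 124658
a_10 = 373976


a_10 = 373976


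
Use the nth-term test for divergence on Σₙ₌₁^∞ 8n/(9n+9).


lim(n→∞) 8n/(9n+9) = 8/9 = 8/9  (divide numerator and denominator by n)
lim aₙ = 8/9 ≠ 0 → series DIVERGES

Diverges (lim aₙ = 8/9 ≠ 0)


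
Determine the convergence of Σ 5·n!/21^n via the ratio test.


aₙ = 5·n!/21^n
a_{n+1}/aₙ = (n+1)!/21^(n+1) × 21^n/n!  (constant 5 cancels)
= (n+1)/21
L = lim(n→∞) (n+1)/21 = ∞
L > 1 → series DIVERGES

Diverges (ratio test: L = ∞ > 1)


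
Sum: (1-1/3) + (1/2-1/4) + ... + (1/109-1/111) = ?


Telescoping with gap 2: two head and two tail terms survive.
= (1 + 1/2) - (1/110 + 1/111)
= 3/2 - 1/110 - 1/111 = 9047/6105

Sum = 9047/6105


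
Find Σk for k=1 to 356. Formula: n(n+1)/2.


n(n+1)/2 = 356×357/2 = 127092/2 = 63546

Σk = 63546


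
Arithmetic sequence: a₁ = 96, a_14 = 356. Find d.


d = (aₙ - a₁)/(n-1)
= (356 - 96)/(14-1)
= 260/13 = 20

d = 20


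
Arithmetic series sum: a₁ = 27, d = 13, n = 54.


aₙ = 27 + (54-1)×13 = 716
Sₙ = n(a₁+aₙ)/2 = 54×(27+716)/2
= 54×743/2 = 20061

S_54 = 20061


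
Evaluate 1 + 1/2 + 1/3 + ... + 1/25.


H_25 = 1/1 + 1/2 + 1/3 + ... + 1/25
= 34052522467/8923714800
≈ 3.816

H_25 = 34052522467/8923714800 ≈ 3.816


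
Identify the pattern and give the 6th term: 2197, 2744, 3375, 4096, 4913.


Pattern: perfect cubes: n³
Terms: 2197, 2744, 3375, 4096, 4913
Next term = 5832

Next term = 5832


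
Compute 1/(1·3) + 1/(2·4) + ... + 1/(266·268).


1/(k(k+2)) = (1/2)·(1/k - 1/(k+2)) (partial fractions)
Telescoping: Σ = (1/2)·(1 + 1/2 - 1/267 - 1/268) = 106799/143112

Sum = 106799/143112


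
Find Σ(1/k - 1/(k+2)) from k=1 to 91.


Telescoping with gap 2: two head and two tail terms survive.
= (1 + 1/2) - (1/92 + 1/93)
= 3/2 - 1/92 - 1/93 = 12649/8556

Sum = 12649/8556


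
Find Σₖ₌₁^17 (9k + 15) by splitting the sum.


Σ(9k+15) = 9·Σk + 15·n
= 9·153 + 15·17
= 1377 + 255 = 1632

Σ = 1632


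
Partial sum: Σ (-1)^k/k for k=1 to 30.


S = -1 + 1/2 - 1/3 + 1/4 - 1/5 + 1/6 - 1/7 + 1/8 ± ...
= -0.6768
(Full series converges to -ln(2) ≈ -0.6931)

S_30 = -0.6768


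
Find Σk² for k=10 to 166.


Σₖ₌10^166 k² = Σₖ₌₁^166 k² − Σₖ₌₁^9 k²
= 166·167·333/6 − 9·10·19/6
= 1538571 − 285 = 1538286

Σk² = 1538286


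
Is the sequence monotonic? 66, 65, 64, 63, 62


Differences: -1, -1, -1, -1
All differences < 0 → strictly DECREASING

Monotonically decreasing


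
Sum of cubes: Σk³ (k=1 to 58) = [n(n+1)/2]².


n(n+1)/2 = 58×59/2 = 1711
Σk³ = 1711² = 2927521

Σk³ = 2927521


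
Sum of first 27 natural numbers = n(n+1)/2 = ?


n(n+1)/2 = 27×28/2 = 756/2 = 378

Σk = 378


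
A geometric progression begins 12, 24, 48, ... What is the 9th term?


aₙ = a₁·r^(n-1)
= 12×2^8
= 12×256
= 3072

a_9 = 3072


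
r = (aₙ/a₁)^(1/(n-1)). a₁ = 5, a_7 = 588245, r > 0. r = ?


r^(n-1) = aₙ/a₁
r^6 = 588245/5 = 117649
r = 117649^(1/6)
= ±7; taking r > 0 gives r = 7

r = 7


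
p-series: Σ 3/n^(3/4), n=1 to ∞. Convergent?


p-series test: Σ c/n^p converges if p > 1, diverges if p ≤ 1 (constant c > 0 doesn't affect convergence).
p = 3/4
3/4 ≤ 1 → DIVERGES

Diverges (p = 3/4 ≤ 1)


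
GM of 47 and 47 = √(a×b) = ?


GM = √(47×47) = √2209 = 47

GM = 47


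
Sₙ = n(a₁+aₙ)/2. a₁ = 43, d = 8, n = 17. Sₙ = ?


aₙ = 43 + (17-1)×8 = 171
Sₙ = n(a₁+aₙ)/2 = 17×(43+171)/2
= 17×214/2 = 1819

S_17 = 1819


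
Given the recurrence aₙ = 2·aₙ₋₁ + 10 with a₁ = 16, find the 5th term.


Computing step by step:
a_1 = 16
a_2 = 42
a_3 = 94
a_4 = 198
a_5 = 406


a_5 = 406


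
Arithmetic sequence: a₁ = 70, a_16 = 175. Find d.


d = (aₙ - a₁)/(n-1)
= (175 - 70)/(16-1)
= 105/15 = 7

d = 7


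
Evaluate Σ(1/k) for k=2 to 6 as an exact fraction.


Σₖ₌2^6 1/k = 1/2 + 1/3 + 1/4 + 1/5 + 1/6
= 29/20
≈ 1.45

Sum = 29/20 ≈ 1.45


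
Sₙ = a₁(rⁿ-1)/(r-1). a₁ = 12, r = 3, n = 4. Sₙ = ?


Sₙ = 12×(3^4 - 1)/(3 - 1)
= 12×(81 - 1)/2
= 12×80/2
= 480

S_4 = 480


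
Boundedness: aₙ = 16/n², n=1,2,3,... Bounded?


a₁ = 16, a₂ = 16/4, a₃ = 16/9, ...
0 < aₙ ≤ 16 for all n ≥ 1
The sequence IS bounded

Bounded (0 < aₙ ≤ 16)


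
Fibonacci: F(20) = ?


Fibonacci sequence: 1, 1, 2, 3, 5, 8, 13, 21, 34, 55, 89, ...
F(20) = 6765

F(20) = 6765


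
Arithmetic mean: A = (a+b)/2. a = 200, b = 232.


AM = (200 + 232)/2 = 432/2 = 216

AM = 216


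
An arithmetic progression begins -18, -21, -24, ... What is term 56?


aₙ = a₁ + (n-1)d
= -18 + (56-1)×-3
= -18 - 165
= -183

a_56 = -183


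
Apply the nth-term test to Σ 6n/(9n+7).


lim(n→∞) 6n/(9n+7) = 6/9 = 2/3  (divide numerator and denominator by n)
lim aₙ = 2/3 ≠ 0 → series DIVERGES

Diverges (lim aₙ = 2/3 ≠ 0)


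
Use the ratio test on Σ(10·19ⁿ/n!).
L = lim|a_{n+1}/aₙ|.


aₙ = 10·19^n/n!
a_{n+1}/aₙ = 19^(n+1)/(n+1)! × n!/19^n  (constant 10 cancels)
= 19/(n+1)
L = lim(n→∞) 19/(n+1) = 0
L < 1 → series CONVERGES

Converges (ratio test: L = 0 < 1)


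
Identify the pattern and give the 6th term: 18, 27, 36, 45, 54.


Pattern: arithmetic (d=9)
Terms: 18, 27, 36, 45, 54
Next term = 63

Next term = 63


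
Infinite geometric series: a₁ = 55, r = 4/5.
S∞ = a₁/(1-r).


S∞ = a₁/(1-r) = 55/(1 - 4/5)
= 55/(1/5)
= 275

S∞ = 275


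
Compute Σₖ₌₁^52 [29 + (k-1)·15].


aₙ = 29 + (52-1)×15 = 794
Sₙ = n(a₁+aₙ)/2 = 52×(29+794)/2
= 52×823/2 = 21398

S_52 = 21398


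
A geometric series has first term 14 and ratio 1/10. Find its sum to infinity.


S∞ = a₁/(1-r) = 14/(1 - 1/10)
= 14/(9/10)
= 140/9

S∞ = 140/9


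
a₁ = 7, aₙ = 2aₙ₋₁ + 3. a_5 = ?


Computing step by step:
a_1 = 7
a_2 = 17
a_3 = 37
a_4 = 77
a_5 = 157


a_5 = 157


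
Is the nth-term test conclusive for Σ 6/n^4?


lim(n→∞) 6/n^4 = 0
lim aₙ = 0 → nth-term test is INCONCLUSIVE
(Need other tests; this is actually a convergent p-series with p=4 > 1)

Inconclusive (lim aₙ = 0; need another test)


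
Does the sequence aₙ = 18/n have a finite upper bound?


a₁ = 18, a₂ = 18/2, a₃ = 18/3, ...
0 < aₙ ≤ 18 for all n ≥ 1
Lower bound: 0, Upper bound: 18
The sequence IS bounded

Bounded (0 < aₙ ≤ 18)


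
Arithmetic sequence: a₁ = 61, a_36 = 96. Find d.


d = (aₙ - a₁)/(n-1)
= (96 - 61)/(36-1)
= 35/35 = 1

d = 1


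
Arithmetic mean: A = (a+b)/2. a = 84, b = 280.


AM = (84 + 280)/2 = 364/2 = 182

AM = 182


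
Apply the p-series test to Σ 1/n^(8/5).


p-series test: Σ c/n^p converges if p > 1, diverges if p ≤ 1 (constant c > 0 doesn't affect convergence).
p = 8/5
8/5 > 1 → CONVERGES

Converges (p = 8/5 > 1)


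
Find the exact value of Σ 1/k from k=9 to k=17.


Σₖ₌9^17 1/k = 1/9 + 1/10 + 1/11 + 1/12 + 1/13 + 1/14 + 1/15 + 1/16 + 1/17
= 1768477/2450448
≈ 0.7217

Sum = 1768477/2450448 ≈ 0.7217


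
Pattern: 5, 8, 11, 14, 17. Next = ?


Pattern: arithmetic (d=3)
Terms: 5, 8, 11, 14, 17
Next term = 20

Next term = 20


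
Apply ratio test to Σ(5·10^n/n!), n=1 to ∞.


aₙ = 5·10^n/n!
a_{n+1}/aₙ = 10^(n+1)/(n+1)! × n!/10^n  (constant 5 cancels)
= 10/(n+1)
L = lim(n→∞) 10/(n+1) = 0
L < 1 → series CONVERGES

Converges (ratio test: L = 0 < 1)


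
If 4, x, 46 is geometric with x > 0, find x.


GM = √(4×46) = √184 = 13.5647

GM = 13.5647


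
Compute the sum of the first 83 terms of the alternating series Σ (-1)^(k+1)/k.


S = 1 - 1/2 + 1/3 - 1/4 + 1/5 - 1/6 + 1/7 - 1/8 ± ...
= 0.6991
(Full series converges to +ln(2) ≈ +0.6931)

S_83 = 0.6991


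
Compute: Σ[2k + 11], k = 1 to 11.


Σ(2k+11) = 2·Σk + 11·n
= 2·66 + 11·11
= 132 + 121 = 253

Σ = 253


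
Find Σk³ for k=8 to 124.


Σₖ₌8^124 k³ = [124·125/2]² − [7·8/2]²
= 60062500 − 784 = 60061716

Σk³ = 60061716


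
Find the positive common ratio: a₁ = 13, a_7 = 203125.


r^(n-1) = aₙ/a₁
r^6 = 203125/13 = 15625
r = 15625^(1/6)
= ±5; taking r > 0 gives r = 5

r = 5


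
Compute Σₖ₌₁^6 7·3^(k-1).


Sₙ = 7×(3^6 - 1)/(3 - 1)
= 7×(729 - 1)/2
= 7×728/2
= 2548

S_6 = 2548


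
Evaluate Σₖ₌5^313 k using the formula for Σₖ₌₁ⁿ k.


Σₖ₌5^313 k = Σₖ₌₁^313 k − Σₖ₌₁^4 k
= 313·314/2 − 4·5/2
= 49141 − 10 = 49131

Σk = 49131


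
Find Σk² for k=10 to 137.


Σₖ₌10^137 k² = Σₖ₌₁^137 k² − Σₖ₌₁^9 k²
= 137·138·275/6 − 9·10·19/6
= 866525 − 285 = 866240

Σk² = 866240
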